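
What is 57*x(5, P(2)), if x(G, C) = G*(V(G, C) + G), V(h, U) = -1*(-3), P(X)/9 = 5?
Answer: 2280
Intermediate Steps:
P(X) = 45 (P(X) = 9*5 = 45)
V(h, U) = 3
x(G, C) = G*(3 + G)
57*x(5, P(2)) = 57*(5*(3 + 5)) = 57*(5*8) = 57*40 = 2280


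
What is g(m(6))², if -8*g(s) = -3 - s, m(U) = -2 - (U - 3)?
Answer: 1/16 ≈ 0.062500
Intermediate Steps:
m(U) = 1 - U (m(U) = -2 - (-3 + U) = -2 + (3 - U) = 1 - U)
g(s) = 3/8 + s/8 (g(s) = -(-3 - s)/8 = 3/8 + s/8)
g(m(6))² = (3/8 + (1 - 1*6)/8)² = (3/8 + (1 - 6)/8)² = (3/8 + (⅛)*(-5))² = (3/8 - 5/8)² = (-¼)² = 1/16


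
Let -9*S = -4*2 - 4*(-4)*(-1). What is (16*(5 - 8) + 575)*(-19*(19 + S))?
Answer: -650845/3 ≈ -2.1695e+5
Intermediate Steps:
S = 8/3 (S = -(-4*2 - 4*(-4)*(-1))/9 = -(-8 + 16*(-1))/9 = -(-8 - 16)/9 = -⅑*(-24) = 8/3 ≈ 2.6667)
(16*(5 - 8) + 575)*(-19*(19 + S)) = (16*(5 - 8) + 575)*(-19*(19 + 8/3)) = (16*(-3) + 575)*(-19*65/3) = (-48 + 575)*(-1235/3) = 527*(-1235/3) = -650845/3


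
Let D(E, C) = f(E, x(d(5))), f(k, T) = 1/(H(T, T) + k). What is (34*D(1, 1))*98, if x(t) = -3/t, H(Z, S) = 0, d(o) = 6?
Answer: 3332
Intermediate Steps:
f(k, T) = 1/k (f(k, T) = 1/(0 + k) = 1/k)
D(E, C) = 1/E
(34*D(1, 1))*98 = (34/1)*98 = (34*1)*98 = 34*98 = 3332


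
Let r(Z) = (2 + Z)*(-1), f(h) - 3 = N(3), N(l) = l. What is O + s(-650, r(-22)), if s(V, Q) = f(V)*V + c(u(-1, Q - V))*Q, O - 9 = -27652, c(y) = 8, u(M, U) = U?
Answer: -31383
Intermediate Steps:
O = -27643 (O = 9 - 27652 = -27643)
f(h) = 6 (f(h) = 3 + 3 = 6)
r(Z) = -2 - Z
s(V, Q) = 6*V + 8*Q
O + s(-650, r(-22)) = -27643 + (6*(-650) + 8*(-2 - 1*(-22))) = -27643 + (-3900 + 8*(-2 + 22)) = -27643 + (-3900 + 8*20) = -27643 + (-3900 + 160) = -27643 - 3740 = -31383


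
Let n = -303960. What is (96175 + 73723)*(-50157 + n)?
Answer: -60163770066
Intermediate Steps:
(96175 + 73723)*(-50157 + n) = (96175 + 73723)*(-50157 - 303960) = 169898*(-354117) = -60163770066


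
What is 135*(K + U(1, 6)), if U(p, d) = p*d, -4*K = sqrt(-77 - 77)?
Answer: 810 - 135*I*sqrt(154)/4 ≈ 810.0 - 418.83*I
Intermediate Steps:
K = -I*sqrt(154)/4 (K = -sqrt(-77 - 77)/4 = -I*sqrt(154)/4 ≈ -3.1024*I)
U(p, d) = d*p
135*(K + U(1, 6)) = 135*(-I*sqrt(154)/4 + 6*1) = 135*(-I*sqrt(154)/4 + 6) = 135*(6 - I*sqrt(154)/4) = 810 - 135*I*sqrt(154)/4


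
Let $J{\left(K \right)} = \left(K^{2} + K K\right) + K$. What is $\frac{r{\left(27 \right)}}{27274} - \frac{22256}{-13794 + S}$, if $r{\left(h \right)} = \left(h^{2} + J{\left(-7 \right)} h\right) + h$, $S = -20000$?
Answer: $\frac{357795133}{460848778} \approx 0.77638$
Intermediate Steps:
$J{\left(K \right)} = K + 2 K^{2}$ ($J{\left(K \right)} = \left(K^{2} + K^{2}\right) + K = 2 K^{2} + K = K + 2 K^{2}$)
$r{\left(h \right)} = h^{2} + 92 h$ ($r{\left(h \right)} = \left(h^{2} + - 7 \left(1 + 2 \left(-7\right)\right) h\right) + h = \left(h^{2} + - 7 \left(1 - 14\right) h\right) + h = \left(h^{2} + \left(-7\right) \left(-13\right) h\right) + h = \left(h^{2} + 91 h\right) + h = h^{2} + 92 h$)
$\frac{r{\left(27 \right)}}{27274} - \frac{22256}{-13794 + S} = \frac{27 \left(92 + 27\right)}{27274} - \frac{22256}{-13794 - 20000} = 27 \cdot 119 \cdot \frac{1}{27274} - \frac{22256}{-33794} = 3213 \cdot \frac{1}{27274} - - \frac{11128}{16897} = \frac{3213}{27274} + \frac{11128}{16897} = \frac{357795133}{460848778}$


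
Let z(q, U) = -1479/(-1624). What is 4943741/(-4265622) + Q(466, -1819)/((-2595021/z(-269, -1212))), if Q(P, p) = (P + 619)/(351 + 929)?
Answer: -4379004588886885/3778347918698496 ≈ -1.1590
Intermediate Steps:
z(q, U) = 51/56 (z(q, U) = -1479*(-1/1624) = 51/56)
Q(P, p) = 619/1280 + P/1280 (Q(P, p) = (619 + P)/1280 = (619 + P)*(1/1280) = 619/1280 + P/1280)
4943741/(-4265622) + Q(466, -1819)/((-2595021/z(-269, -1212))) = 4943741/(-4265622) + (619/1280 + (1/1280)*466)/((-2595021/51/56)) = 4943741*(-1/4265622) + (619/1280 + 233/640)/((-2595021*56/51)) = -4943741/4265622 + 217/(256*(-48440392/17)) = -4943741/4265622 + (217/256)*(-17/48440392) = -4943741/4265622 - 527/1771534336 = -4379004588886885/3778347918698496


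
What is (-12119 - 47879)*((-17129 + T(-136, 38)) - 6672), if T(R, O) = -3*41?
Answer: 1435392152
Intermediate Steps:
T(R, O) = -123
(-12119 - 47879)*((-17129 + T(-136, 38)) - 6672) = (-12119 - 47879)*((-17129 - 123) - 6672) = -59998*(-17252 - 6672) = -59998*(-23924) = 1435392152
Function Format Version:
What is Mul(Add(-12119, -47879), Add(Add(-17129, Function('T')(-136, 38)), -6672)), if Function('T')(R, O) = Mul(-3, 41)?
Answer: 1435392152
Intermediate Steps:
Function('T')(R, O) = -123
Mul(Add(-12119, -47879), Add(Add(-17129, Function('T')(-136, 38)), -6672)) = Mul(Add(-12119, -47879), Add(Add(-17129, -123), -6672)) = Mul(-59998, Add(-17252, -6672)) = Mul(-59998, -23924) = 1435392152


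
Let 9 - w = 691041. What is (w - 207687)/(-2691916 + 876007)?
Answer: 299573/605303 ≈ 0.49491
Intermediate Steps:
w = -691032 (w = 9 - 1*691041 = 9 - 691041 = -691032)
(w - 207687)/(-2691916 + 876007) = (-691032 - 207687)/(-2691916 + 876007) = -898719/(-1815909) = -898719*(-1/1815909) = 299573/605303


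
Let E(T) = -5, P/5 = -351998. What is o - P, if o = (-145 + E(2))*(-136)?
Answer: 1780390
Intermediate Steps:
P = -1759990 (P = 5*(-351998) = -1759990)
o = 20400 (o = (-145 - 5)*(-136) = -150*(-136) = 20400)
o - P = 20400 - 1*(-1759990) = 20400 + 1759990 = 1780390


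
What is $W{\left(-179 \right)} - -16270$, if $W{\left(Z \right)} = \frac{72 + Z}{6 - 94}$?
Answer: $\frac{1431867}{88} \approx 16271.0$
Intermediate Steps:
$W{\left(Z \right)} = - \frac{9}{11} - \frac{Z}{88}$ ($W{\left(Z \right)} = \frac{72 + Z}{-88} = \left(72 + Z\right) \left(- \frac{1}{88}\right) = - \frac{9}{11} - \frac{Z}{88}$)
$W{\left(-179 \right)} - -16270 = \left(- \frac{9}{11} - - \frac{179}{88}\right) - -16270 = \left(- \frac{9}{11} + \frac{179}{88}\right) + 16270 = \frac{107}{88} + 16270 = \frac{1431867}{88}$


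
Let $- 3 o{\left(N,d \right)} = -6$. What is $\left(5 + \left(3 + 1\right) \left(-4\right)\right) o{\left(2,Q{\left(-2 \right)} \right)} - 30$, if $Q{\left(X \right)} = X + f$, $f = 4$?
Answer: $-52$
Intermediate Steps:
$Q{\left(X \right)} = 4 + X$ ($Q{\left(X \right)} = X + 4 = 4 + X$)
$o{\left(N,d \right)} = 2$ ($o{\left(N,d \right)} = \left(- \frac{1}{3}\right) \left(-6\right) = 2$)
$\left(5 + \left(3 + 1\right) \left(-4\right)\right) o{\left(2,Q{\left(-2 \right)} \right)} - 30 = \left(5 + \left(3 + 1\right) \left(-4\right)\right) 2 - 30 = \left(5 + 4 \left(-4\right)\right) 2 - 30 = \left(5 - 16\right) 2 - 30 = \left(-11\right) 2 - 30 = -22 - 30 = -52$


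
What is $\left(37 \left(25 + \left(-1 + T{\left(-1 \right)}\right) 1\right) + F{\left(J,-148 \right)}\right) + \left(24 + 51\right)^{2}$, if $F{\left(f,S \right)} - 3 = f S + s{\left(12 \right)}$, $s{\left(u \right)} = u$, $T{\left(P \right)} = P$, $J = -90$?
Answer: $19811$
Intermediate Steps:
$F{\left(f,S \right)} = 15 + S f$ ($F{\left(f,S \right)} = 3 + \left(f S + 12\right) = 3 + \left(S f + 12\right) = 3 + \left(12 + S f\right) = 15 + S f$)
$\left(37 \left(25 + \left(-1 + T{\left(-1 \right)}\right) 1\right) + F{\left(J,-148 \right)}\right) + \left(24 + 51\right)^{2} = \left(37 \left(25 + \left(-1 - 1\right) 1\right) + \left(15 - -13320\right)\right) + \left(24 + 51\right)^{2} = \left(37 \left(25 - 2\right) + \left(15 + 13320\right)\right) + 75^{2} = \left(37 \left(25 - 2\right) + 13335\right) + 5625 = \left(37 \cdot 23 + 13335\right) + 5625 = \left(851 + 13335\right) + 5625 = 14186 + 5625 = 19811$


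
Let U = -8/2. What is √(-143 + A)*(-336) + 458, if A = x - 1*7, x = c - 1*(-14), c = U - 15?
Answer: 458 - 336*I*√155 ≈ 458.0 - 4183.2*I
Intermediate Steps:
U = -4 (U = -8*½ = -4)
c = -19 (c = -4 - 15 = -19)
x = -5 (x = -19 - 1*(-14) = -19 + 14 = -5)
A = -12 (A = -5 - 1*7 = -5 - 7 = -12)
√(-143 + A)*(-336) + 458 = √(-143 - 12)*(-336) + 458 = √(-155)*(-336) + 458 = (I*√155)*(-336) + 458 = -336*I*√155 + 458 = 458 - 336*I*√155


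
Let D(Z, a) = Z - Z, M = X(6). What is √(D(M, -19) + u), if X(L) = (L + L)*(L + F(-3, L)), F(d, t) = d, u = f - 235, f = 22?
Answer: I*√213 ≈ 14.595*I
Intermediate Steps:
u = -213 (u = 22 - 235 = -213)
X(L) = 2*L*(-3 + L) (X(L) = (L + L)*(L - 3) = (2*L)*(-3 + L) = 2*L*(-3 + L))
M = 36 (M = 2*6*(-3 + 6) = 2*6*3 = 36)
D(Z, a) = 0
√(D(M, -19) + u) = √(0 - 213) = √(-213) = I*√213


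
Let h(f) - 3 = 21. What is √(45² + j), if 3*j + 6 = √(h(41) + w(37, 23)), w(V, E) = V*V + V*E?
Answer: √(18207 + 6*√561)/3 ≈ 45.153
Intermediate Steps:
h(f) = 24 (h(f) = 3 + 21 = 24)
w(V, E) = V² + E*V
j = -2 + 2*√561/3 (j = -2 + √(24 + 37*(23 + 37))/3 = -2 + √(24 + 37*60)/3 = -2 + √(24 + 2220)/3 = -2 + √2244/3 = -2 + (2*√561)/3 = -2 + 2*√561/3 ≈ 13.790)
√(45² + j) = √(45² + (-2 + 2*√561/3)) = √(2025 + (-2 + 2*√561/3)) = √(2023 + 2*√561/3)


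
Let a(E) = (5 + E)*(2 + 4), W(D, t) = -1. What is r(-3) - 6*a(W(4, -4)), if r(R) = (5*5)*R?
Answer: -219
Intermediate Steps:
r(R) = 25*R
a(E) = 30 + 6*E (a(E) = (5 + E)*6 = 30 + 6*E)
r(-3) - 6*a(W(4, -4)) = 25*(-3) - 6*(30 + 6*(-1)) = -75 - 6*(30 - 6) = -75 - 6*24 = -75 - 144 = -219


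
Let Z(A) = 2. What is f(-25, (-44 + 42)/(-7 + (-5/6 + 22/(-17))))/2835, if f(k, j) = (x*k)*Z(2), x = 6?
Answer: -20/189 ≈ -0.10582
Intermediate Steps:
f(k, j) = 12*k (f(k, j) = (6*k)*2 = 12*k)
f(-25, (-44 + 42)/(-7 + (-5/6 + 22/(-17))))/2835 = (12*(-25))/2835 = -300*1/2835 = -20/189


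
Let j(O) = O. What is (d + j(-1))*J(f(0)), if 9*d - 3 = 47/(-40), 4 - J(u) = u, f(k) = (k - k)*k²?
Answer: -287/90 ≈ -3.1889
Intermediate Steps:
f(k) = 0 (f(k) = 0*k² = 0)
J(u) = 4 - u
d = 73/360 (d = ⅓ + (47/(-40))/9 = ⅓ + (47*(-1/40))/9 = ⅓ + (⅑)*(-47/40) = ⅓ - 47/360 = 73/360 ≈ 0.20278)
(d + j(-1))*J(f(0)) = (73/360 - 1)*(4 - 1*0) = -287*(4 + 0)/360 = -287/360*4 = -287/90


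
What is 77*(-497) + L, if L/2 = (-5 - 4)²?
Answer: -38107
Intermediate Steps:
L = 162 (L = 2*(-5 - 4)² = 2*(-9)² = 2*81 = 162)
77*(-497) + L = 77*(-497) + 162 = -38269 + 162 = -38107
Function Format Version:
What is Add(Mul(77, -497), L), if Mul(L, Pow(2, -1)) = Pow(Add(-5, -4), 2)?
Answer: -38107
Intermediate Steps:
L = 162 (L = Mul(2, Pow(Add(-5, -4), 2)) = Mul(2, Pow(-9, 2)) = Mul(2, 81) = 162)
Add(Mul(77, -497), L) = Add(Mul(77, -497), 162) = Add(-38269, 162) = -38107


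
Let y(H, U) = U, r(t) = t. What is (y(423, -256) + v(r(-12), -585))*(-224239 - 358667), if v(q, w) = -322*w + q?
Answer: -109645784412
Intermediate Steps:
v(q, w) = q - 322*w
(y(423, -256) + v(r(-12), -585))*(-224239 - 358667) = (-256 + (-12 - 322*(-585)))*(-224239 - 358667) = (-256 + (-12 + 188370))*(-582906) = (-256 + 188358)*(-582906) = 188102*(-582906) = -109645784412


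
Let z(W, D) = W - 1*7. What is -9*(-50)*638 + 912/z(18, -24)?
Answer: 3159012/11 ≈ 2.8718e+5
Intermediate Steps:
z(W, D) = -7 + W (z(W, D) = W - 7 = -7 + W)
-9*(-50)*638 + 912/z(18, -24) = -9*(-50)*638 + 912/(-7 + 18) = 450*638 + 912/11 = 287100 + 912*(1/11) = 287100 + 912/11 = 3159012/11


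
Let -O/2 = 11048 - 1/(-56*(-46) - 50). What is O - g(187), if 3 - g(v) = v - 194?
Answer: -27919877/1263 ≈ -22106.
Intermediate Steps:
g(v) = 197 - v (g(v) = 3 - (v - 194) = 3 - (-194 + v) = 3 + (194 - v) = 197 - v)
O = -27907247/1263 (O = -2*(11048 - 1/(-56*(-46) - 50)) = -2*(11048 - 1/(2576 - 50)) = -2*(11048 - 1/2526) = -2*27907247/2526 = -27907247/1263 ≈ -22096.)
O - g(187) = -27907247/1263 - (197 - 1*187) = -27907247/1263 - (197 - 187) = -27907247/1263 - 1*10 = -27907247/1263 - 10 = -27919877/1263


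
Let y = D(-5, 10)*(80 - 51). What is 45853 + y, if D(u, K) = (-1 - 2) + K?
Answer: 46056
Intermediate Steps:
D(u, K) = -3 + K
y = 203 (y = (-3 + 10)*(80 - 51) = 7*29 = 203)
45853 + y = 45853 + 203 = 46056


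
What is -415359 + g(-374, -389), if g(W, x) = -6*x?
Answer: -413025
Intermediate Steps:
-415359 + g(-374, -389) = -415359 - 6*(-389) = -415359 + 2334 = -413025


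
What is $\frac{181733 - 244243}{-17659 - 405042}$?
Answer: $\frac{62510}{422701} \approx 0.14788$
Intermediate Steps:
$\frac{181733 - 244243}{-17659 - 405042} = - \frac{62510}{-422701} = \left(-62510\right) \left(- \frac{1}{422701}\right) = \frac{62510}{422701}$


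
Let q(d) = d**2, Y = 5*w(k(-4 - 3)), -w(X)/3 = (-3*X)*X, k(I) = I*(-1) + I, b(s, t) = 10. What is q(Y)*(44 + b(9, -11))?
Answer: 0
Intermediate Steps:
k(I) = 0 (k(I) = -I + I = 0)
w(X) = 9*X**2 (w(X) = -3*(-3*X)*X = -(-9)*X**2 = 9*X**2)
Y = 0 (Y = 5*(9*0**2) = 5*(9*0) = 5*0 = 0)
q(Y)*(44 + b(9, -11)) = 0**2*(44 + 10) = 0*54 = 0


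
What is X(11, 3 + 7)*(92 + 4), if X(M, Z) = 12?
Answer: 1152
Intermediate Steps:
X(11, 3 + 7)*(92 + 4) = 12*(92 + 4) = 12*96 = 1152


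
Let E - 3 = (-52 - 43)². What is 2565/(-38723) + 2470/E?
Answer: 36244495/174795622 ≈ 0.20735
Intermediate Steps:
E = 9028 (E = 3 + (-52 - 43)² = 3 + (-95)² = 3 + 9025 = 9028)
2565/(-38723) + 2470/E = 2565/(-38723) + 2470/9028 = 2565*(-1/38723) + 2470*(1/9028) = -2565/38723 + 1235/4514 = 36244495/174795622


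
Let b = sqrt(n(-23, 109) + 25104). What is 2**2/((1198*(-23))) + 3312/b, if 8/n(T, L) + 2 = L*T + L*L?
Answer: -2/13777 + 1656*sqrt(137812153182)/29409337 ≈ 20.903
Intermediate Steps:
n(T, L) = 8/(-2 + L**2 + L*T) (n(T, L) = 8/(-2 + (L*T + L*L)) = 8/(-2 + (L*T + L**2)) = 8/(-2 + (L**2 + L*T)) = 8/(-2 + L**2 + L*T))
b = sqrt(137812153182)/2343 (b = sqrt(8/(-2 + 109**2 + 109*(-23)) + 25104) = sqrt(8/(-2 + 11881 - 2507) + 25104) = sqrt(8/9372 + 25104) = sqrt(8*(1/9372) + 25104) = sqrt(2/2343 + 25104) = sqrt(58818674/2343) = sqrt(137812153182)/2343 ≈ 158.44)
2**2/((1198*(-23))) + 3312/b = 2**2/((1198*(-23))) + 3312/((sqrt(137812153182)/2343)) = 4/(-27554) + 3312*(sqrt(137812153182)/58818674) = 4*(-1/27554) + 1656*sqrt(137812153182)/29409337 = -2/13777 + 1656*sqrt(137812153182)/29409337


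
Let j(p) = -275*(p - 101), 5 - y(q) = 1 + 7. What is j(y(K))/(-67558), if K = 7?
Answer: -14300/33779 ≈ -0.42334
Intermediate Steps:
y(q) = -3 (y(q) = 5 - (1 + 7) = 5 - 1*8 = 5 - 8 = -3)
j(p) = 27775 - 275*p (j(p) = -275*(-101 + p) = 27775 - 275*p)
j(y(K))/(-67558) = (27775 - 275*(-3))/(-67558) = (27775 + 825)*(-1/67558) = 28600*(-1/67558) = -14300/33779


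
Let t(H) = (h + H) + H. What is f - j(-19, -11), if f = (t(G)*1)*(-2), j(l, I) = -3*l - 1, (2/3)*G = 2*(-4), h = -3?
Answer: -2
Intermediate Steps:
G = -12 (G = 3*(2*(-4))/2 = (3/2)*(-8) = -12)
j(l, I) = -1 - 3*l
t(H) = -3 + 2*H (t(H) = (-3 + H) + H = -3 + 2*H)
f = 54 (f = ((-3 + 2*(-12))*1)*(-2) = ((-3 - 24)*1)*(-2) = -27*1*(-2) = -27*(-2) = 54)
f - j(-19, -11) = 54 - (-1 - 3*(-19)) = 54 - (-1 + 57) = 54 - 1*56 = 54 - 56 = -2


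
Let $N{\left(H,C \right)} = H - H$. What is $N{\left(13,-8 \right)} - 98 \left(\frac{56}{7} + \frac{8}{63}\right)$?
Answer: $- \frac{7168}{9} \approx -796.44$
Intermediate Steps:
$N{\left(H,C \right)} = 0$
$N{\left(13,-8 \right)} - 98 \left(\frac{56}{7} + \frac{8}{63}\right) = 0 - 98 \left(\frac{56}{7} + \frac{8}{63}\right) = 0 - 98 \left(56 \cdot \frac{1}{7} + 8 \cdot \frac{1}{63}\right) = 0 - 98 \left(8 + \frac{8}{63}\right) = 0 - \frac{7168}{9} = - \frac{7168}{9}$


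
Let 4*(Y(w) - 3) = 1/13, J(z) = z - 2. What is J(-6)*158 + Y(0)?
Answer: -65571/52 ≈ -1261.0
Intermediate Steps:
J(z) = -2 + z
Y(w) = 157/52 (Y(w) = 3 + (¼)/13 = 3 + (¼)*(1/13) = 3 + 1/52 = 157/52)
J(-6)*158 + Y(0) = (-2 - 6)*158 + 157/52 = -8*158 + 157/52 = -1264 + 157/52 = -65571/52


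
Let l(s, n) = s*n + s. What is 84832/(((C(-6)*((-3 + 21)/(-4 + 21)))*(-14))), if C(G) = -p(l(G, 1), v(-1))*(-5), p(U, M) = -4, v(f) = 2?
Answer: 90134/315 ≈ 286.14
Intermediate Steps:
l(s, n) = s + n*s (l(s, n) = n*s + s = s + n*s)
C(G) = -20 (C(G) = -1*(-4)*(-5) = 4*(-5) = -20)
84832/(((C(-6)*((-3 + 21)/(-4 + 21)))*(-14))) = 84832/((-20*(-3 + 21)/(-4 + 21)*(-14))) = 84832/((-360/17*(-14))) = 84832/(5040/17) = 84832*(17/5040) = 90134/315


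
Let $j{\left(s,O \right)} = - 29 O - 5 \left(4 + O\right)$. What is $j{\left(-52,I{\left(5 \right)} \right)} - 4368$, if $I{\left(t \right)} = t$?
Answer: $-4558$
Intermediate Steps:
$j{\left(s,O \right)} = -20 - 34 O$ ($j{\left(s,O \right)} = - 29 O - \left(20 + 5 O\right) = -20 - 34 O$)
$j{\left(-52,I{\left(5 \right)} \right)} - 4368 = \left(-20 - 170\right) - 4368 = -190 - 4368 = -4558$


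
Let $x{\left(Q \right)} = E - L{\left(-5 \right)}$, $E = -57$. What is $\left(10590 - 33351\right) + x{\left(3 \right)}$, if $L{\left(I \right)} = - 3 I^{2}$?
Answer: $-22743$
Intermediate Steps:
$x{\left(Q \right)} = 18$ ($x{\left(Q \right)} = -57 - - 3 \left(-5\right)^{2} = -57 - \left(-3\right) 25 = -57 - -75 = -57 + 75 = 18$)
$\left(10590 - 33351\right) + x{\left(3 \right)} = \left(10590 - 33351\right) + 18 = -22761 + 18 = -22743$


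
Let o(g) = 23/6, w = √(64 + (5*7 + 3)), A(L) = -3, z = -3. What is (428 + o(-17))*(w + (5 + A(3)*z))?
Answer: 18137/3 + 2591*√102/6 ≈ 10407.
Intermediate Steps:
w = √102 (w = √(64 + (35 + 3)) = √(64 + 38) = √102 ≈ 10.100)
o(g) = 23/6 (o(g) = 23*(⅙) = 23/6)
(428 + o(-17))*(w + (5 + A(3)*z)) = (428 + 23/6)*(√102 + (5 - 3*(-3))) = 2591*(√102 + (5 + 9))/6 = 2591*(√102 + 14)/6 = 2591*(14 + √102)/6 = 18137/3 + 2591*√102/6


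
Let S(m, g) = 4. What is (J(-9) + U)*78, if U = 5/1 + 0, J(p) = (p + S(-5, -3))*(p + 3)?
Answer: 2730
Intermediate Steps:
J(p) = (3 + p)*(4 + p) (J(p) = (p + 4)*(p + 3) = (4 + p)*(3 + p) = (3 + p)*(4 + p))
U = 5 (U = 5*1 + 0 = 5 + 0 = 5)
(J(-9) + U)*78 = ((12 + (-9)² + 7*(-9)) + 5)*78 = ((12 + 81 - 63) + 5)*78 = (30 + 5)*78 = 35*78 = 2730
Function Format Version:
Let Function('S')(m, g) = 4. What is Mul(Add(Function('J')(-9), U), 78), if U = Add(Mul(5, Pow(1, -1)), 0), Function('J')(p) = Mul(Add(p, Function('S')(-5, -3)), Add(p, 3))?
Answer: 2730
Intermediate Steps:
Function('J')(p) = Mul(Add(3, p), Add(4, p)) (Function('J')(p) = Mul(Add(p, 4), Add(p, 3)) = Mul(Add(4, p), Add(3, p)) = Mul(Add(3, p), Add(4, p)))
U = 5 (U = Add(Mul(5, 1), 0) = Add(5, 0) = 5)
Mul(Add(Function('J')(-9), U), 78) = Mul(Add(Add(12, Pow(-9, 2), Mul(7, -9)), 5), 78) = Mul(Add(Add(12, 81, -63), 5), 78) = Mul(Add(30, 5), 78) = Mul(35, 78) = 2730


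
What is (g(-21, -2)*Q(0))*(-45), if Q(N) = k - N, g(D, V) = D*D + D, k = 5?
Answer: -94500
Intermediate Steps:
g(D, V) = D + D² (g(D, V) = D² + D = D + D²)
Q(N) = 5 - N
(g(-21, -2)*Q(0))*(-45) = ((-21*(1 - 21))*(5 - 1*0))*(-45) = ((-21*(-20))*(5 + 0))*(-45) = (420*5)*(-45) = 2100*(-45) = -94500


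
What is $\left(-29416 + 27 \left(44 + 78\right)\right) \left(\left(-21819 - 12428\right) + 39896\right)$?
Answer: $-147563178$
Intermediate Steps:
$\left(-29416 + 27 \left(44 + 78\right)\right) \left(\left(-21819 - 12428\right) + 39896\right) = \left(-29416 + 27 \cdot 122\right) \left(\left(-21819 - 12428\right) + 39896\right) = \left(-29416 + 3294\right) \left(-34247 + 39896\right) = \left(-26122\right) 5649 = -147563178$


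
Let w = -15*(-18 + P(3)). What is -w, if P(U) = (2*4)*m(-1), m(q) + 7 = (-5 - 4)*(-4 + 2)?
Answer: 1050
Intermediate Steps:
m(q) = 11 (m(q) = -7 + (-5 - 4)*(-4 + 2) = -7 - 9*(-2) = -7 + 18 = 11)
P(U) = 88 (P(U) = (2*4)*11 = 8*11 = 88)
w = -1050 (w = -15*(-18 + 88) = -15*70 = -1050)
-w = -1*(-1050) = 1050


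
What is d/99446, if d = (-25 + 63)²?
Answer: 38/2617 ≈ 0.014520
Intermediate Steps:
d = 1444 (d = 38² = 1444)
d/99446 = 1444/99446 = 1444*(1/99446) = 38/2617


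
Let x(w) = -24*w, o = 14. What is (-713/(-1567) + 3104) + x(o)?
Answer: 4338169/1567 ≈ 2768.5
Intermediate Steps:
(-713/(-1567) + 3104) + x(o) = (-713/(-1567) + 3104) - 24*14 = (-713*(-1/1567) + 3104) - 336 = (713/1567 + 3104) - 336 = 4864681/1567 - 336 = 4338169/1567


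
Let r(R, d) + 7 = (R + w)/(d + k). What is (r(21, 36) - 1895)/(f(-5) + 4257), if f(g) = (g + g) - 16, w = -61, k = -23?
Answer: -24766/55003 ≈ -0.45027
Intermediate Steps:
f(g) = -16 + 2*g (f(g) = 2*g - 16 = -16 + 2*g)
r(R, d) = -7 + (-61 + R)/(-23 + d) (r(R, d) = -7 + (R - 61)/(d - 23) = -7 + (-61 + R)/(-23 + d))
(r(21, 36) - 1895)/(f(-5) + 4257) = ((100 + 21 - 7*36)/(-23 + 36) - 1895)/((-16 + 2*(-5)) + 4257) = ((100 + 21 - 252)/13 - 1895)/((-16 - 10) + 4257) = ((1/13)*(-131) - 1895)/(-26 + 4257) = (-131/13 - 1895)/4231 = -24766/13*1/4231 = -24766/55003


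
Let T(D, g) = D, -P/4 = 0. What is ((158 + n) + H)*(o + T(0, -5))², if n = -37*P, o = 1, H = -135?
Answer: 23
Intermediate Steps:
P = 0 (P = -4*0 = 0)
n = 0 (n = -37*0 = 0)
((158 + n) + H)*(o + T(0, -5))² = ((158 + 0) - 135)*(1 + 0)² = (158 - 135)*1² = 23*1 = 23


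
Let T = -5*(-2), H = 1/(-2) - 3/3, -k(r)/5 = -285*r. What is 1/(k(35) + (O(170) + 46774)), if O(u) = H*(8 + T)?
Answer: 1/96622 ≈ 1.0350e-5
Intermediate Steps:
k(r) = 1425*r (k(r) = -(-1425)*r = 1425*r)
H = -3/2 (H = 1*(-½) - 3*⅓ = -½ - 1 = -3/2 ≈ -1.5000)
T = 10
O(u) = -27 (O(u) = -3*(8 + 10)/2 = -3/2*18 = -27)
1/(k(35) + (O(170) + 46774)) = 1/(1425*35 + (-27 + 46774)) = 1/(49875 + 46747) = 1/96622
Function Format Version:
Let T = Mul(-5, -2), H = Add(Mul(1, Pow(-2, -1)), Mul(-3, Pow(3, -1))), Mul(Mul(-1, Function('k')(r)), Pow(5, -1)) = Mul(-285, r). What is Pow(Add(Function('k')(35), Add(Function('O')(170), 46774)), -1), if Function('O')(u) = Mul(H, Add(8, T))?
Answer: Rational(1, 96622) ≈ 1.0350e-5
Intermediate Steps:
Function('k')(r) = Mul(1425, r) (Function('k')(r) = Mul(-5, Mul(-285, r)) = Mul(1425, r))
H = Rational(-3, 2) (H = Add(Mul(1, Rational(-1, 2)), Mul(-3, Rational(1, 3))) = Add(Rational(-1, 2), -1) = Rational(-3, 2) ≈ -1.5000)
T = 10
Function('O')(u) = -27 (Function('O')(u) = Mul(Rational(-3, 2), Add(8, 10)) = Mul(Rational(-3, 2), 18) = -27)
Pow(Add(Function('k')(35), Add(Function('O')(170), 46774)), -1) = Pow(Add(Mul(1425, 35), Add(-27, 46774)), -1) = Pow(Add(49875, 46747), -1) = Pow(96622, -1) = Rational(1, 96622)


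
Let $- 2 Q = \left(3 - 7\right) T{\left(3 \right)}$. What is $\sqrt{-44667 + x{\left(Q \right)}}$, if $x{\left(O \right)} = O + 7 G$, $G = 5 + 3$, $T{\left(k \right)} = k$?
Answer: $i \sqrt{44605} \approx 211.2 i$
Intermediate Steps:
$G = 8$
$Q = 6$ ($Q = - \frac{\left(3 - 7\right) 3}{2} = - \frac{\left(-4\right) 3}{2} = \left(- \frac{1}{2}\right) \left(-12\right) = 6$)
$x{\left(O \right)} = 56 + O$ ($x{\left(O \right)} = O + 7 \cdot 8 = O + 56 = 56 + O$)
$\sqrt{-44667 + x{\left(Q \right)}} = \sqrt{-44667 + \left(56 + 6\right)} = \sqrt{-44667 + 62} = \sqrt{-44605} = i \sqrt{44605}$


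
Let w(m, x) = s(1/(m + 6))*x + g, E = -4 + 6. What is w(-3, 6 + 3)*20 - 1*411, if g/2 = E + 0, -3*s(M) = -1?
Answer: -271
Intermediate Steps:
E = 2
s(M) = ⅓ (s(M) = -⅓*(-1) = ⅓)
g = 4 (g = 2*(2 + 0) = 2*2 = 4)
w(m, x) = 4 + x/3 (w(m, x) = x/3 + 4 = 4 + x/3)
w(-3, 6 + 3)*20 - 1*411 = (4 + (6 + 3)/3)*20 - 1*411 = (4 + (⅓)*9)*20 - 411 = (4 + 3)*20 - 411 = 7*20 - 411 = 140 - 411 = -271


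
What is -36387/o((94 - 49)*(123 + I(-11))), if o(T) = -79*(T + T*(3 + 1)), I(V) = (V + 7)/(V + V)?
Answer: 44473/2676125 ≈ 0.016618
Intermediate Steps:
I(V) = (7 + V)/(2*V) (I(V) = (7 + V)/((2*V)) = (7 + V)*(1/(2*V)) = (7 + V)/(2*V))
o(T) = -395*T (o(T) = -79*(T + T*4) = -79*(T + 4*T) = -395*T)
-36387/o((94 - 49)*(123 + I(-11))) = -36387*(-1/(395*(94 - 49)*(123 + (1/2)*(7 - 11)/(-11)))) = -36387*(-1/(17775*(123 + (1/2)*(-1/11)*(-4)))) = -36387*(-1/(17775*(123 + 2/11))) = -36387/((-17775*1355/11)) = -36387/((-395*60975/11)) = -36387/(-24085125/11) = -36387*(-11/24085125) = 44473/2676125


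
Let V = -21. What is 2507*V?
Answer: -52647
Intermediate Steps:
2507*V = 2507*(-21) = -52647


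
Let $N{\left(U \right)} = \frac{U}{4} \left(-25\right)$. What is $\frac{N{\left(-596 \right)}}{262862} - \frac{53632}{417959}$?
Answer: $- \frac{12540917509}{109865538658} \approx -0.11415$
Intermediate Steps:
$N{\left(U \right)} = - \frac{25 U}{4}$ ($N{\left(U \right)} = U \frac{1}{4} \left(-25\right) = \frac{U}{4} \left(-25\right) = - \frac{25 U}{4}$)
$\frac{N{\left(-596 \right)}}{262862} - \frac{53632}{417959} = \frac{\left(- \frac{25}{4}\right) \left(-596\right)}{262862} - \frac{53632}{417959} = 3725 \cdot \frac{1}{262862} - \frac{53632}{417959} = \frac{3725}{262862} - \frac{53632}{417959} = - \frac{12540917509}{109865538658}$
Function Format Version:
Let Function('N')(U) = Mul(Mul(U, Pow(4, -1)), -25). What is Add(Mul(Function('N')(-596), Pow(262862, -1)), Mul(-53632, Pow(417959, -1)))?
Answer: Rational(-12540917509, 109865538658) ≈ -0.11415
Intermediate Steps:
Function('N')(U) = Mul(Rational(-25, 4), U) (Function('N')(U) = Mul(Mul(U, Rational(1, 4)), -25) = Mul(Mul(Rational(1, 4), U), -25) = Mul(Rational(-25, 4), U))
Add(Mul(Function('N')(-596), Pow(262862, -1)), Mul(-53632, Pow(417959, -1))) = Add(Mul(Mul(Rational(-25, 4), -596), Pow(262862, -1)), Mul(-53632, Pow(417959, -1))) = Add(Mul(3725, Rational(1, 262862)), Mul(-53632, Rational(1, 417959))) = Add(Rational(3725, 262862), Rational(-53632, 417959)) = Rational(-12540917509, 109865538658)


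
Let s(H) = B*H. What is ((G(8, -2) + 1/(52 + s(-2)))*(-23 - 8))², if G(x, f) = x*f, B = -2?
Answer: 769785025/3136 ≈ 2.4547e+5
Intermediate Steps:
G(x, f) = f*x
s(H) = -2*H
((G(8, -2) + 1/(52 + s(-2)))*(-23 - 8))² = ((-2*8 + 1/(52 - 2*(-2)))*(-23 - 8))² = ((-16 + 1/(52 + 4))*(-31))² = ((-16 + 1/56)*(-31))² = (-895/56*(-31))² = (27745/56)² = 769785025/3136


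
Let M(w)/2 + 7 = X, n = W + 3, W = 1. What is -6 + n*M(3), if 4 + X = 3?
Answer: -70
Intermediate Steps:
n = 4 (n = 1 + 3 = 4)
X = -1 (X = -4 + 3 = -1)
M(w) = -16 (M(w) = -14 + 2*(-1) = -14 - 2 = -16)
-6 + n*M(3) = -6 + 4*(-16) = -6 - 64 = -70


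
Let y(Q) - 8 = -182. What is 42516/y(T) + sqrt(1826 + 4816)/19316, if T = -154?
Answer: -7086/29 + 9*sqrt(82)/19316 ≈ -244.34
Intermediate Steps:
y(Q) = -174 (y(Q) = 8 - 182 = -174)
42516/y(T) + sqrt(1826 + 4816)/19316 = 42516/(-174) + sqrt(1826 + 4816)/19316 = 42516*(-1/174) + sqrt(6642)*(1/19316) = -7086/29 + (9*sqrt(82))*(1/19316) = -7086/29 + 9*sqrt(82)/19316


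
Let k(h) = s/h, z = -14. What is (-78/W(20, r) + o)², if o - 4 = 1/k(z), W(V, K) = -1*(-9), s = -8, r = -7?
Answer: 1225/144 ≈ 8.5069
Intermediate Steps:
k(h) = -8/h
W(V, K) = 9
o = 23/4 (o = 4 + 1/(-8/(-14)) = 4 + 1/(-8*(-1/14)) = 4 + 1/(4/7) = 4 + 7/4 = 23/4 ≈ 5.7500)
(-78/W(20, r) + o)² = (-78/9 + 23/4)² = (-78*⅑ + 23/4)² = (-26/3 + 23/4)² = (-35/12)² = 1225/144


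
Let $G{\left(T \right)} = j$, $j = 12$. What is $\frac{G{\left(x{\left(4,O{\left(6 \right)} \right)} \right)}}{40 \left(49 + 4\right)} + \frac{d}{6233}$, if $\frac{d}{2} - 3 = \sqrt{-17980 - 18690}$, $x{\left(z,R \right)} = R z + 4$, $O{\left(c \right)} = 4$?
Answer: $\frac{21879}{3303490} + \frac{2 i \sqrt{36670}}{6233} \approx 0.006623 + 0.061445 i$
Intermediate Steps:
$x{\left(z,R \right)} = 4 + R z$
$G{\left(T \right)} = 12$
$d = 6 + 2 i \sqrt{36670}$ ($d = 6 + 2 \sqrt{-17980 - 18690} = 6 + 2 \sqrt{-36670} = 6 + 2 i \sqrt{36670} \approx 6.0 + 382.99 i$)
$\frac{G{\left(x{\left(4,O{\left(6 \right)} \right)} \right)}}{40 \left(49 + 4\right)} + \frac{d}{6233} = \frac{12}{40 \left(49 + 4\right)} + \frac{6 + 2 i \sqrt{36670}}{6233} = \frac{12}{40 \cdot 53} + \left(6 + 2 i \sqrt{36670}\right) \frac{1}{6233} = \frac{12}{2120} + \left(\frac{6}{6233} + \frac{2 i \sqrt{36670}}{6233}\right) = 12 \cdot \frac{1}{2120} + \left(\frac{6}{6233} + \frac{2 i \sqrt{36670}}{6233}\right) = \frac{3}{530} + \left(\frac{6}{6233} + \frac{2 i \sqrt{36670}}{6233}\right) = \frac{21879}{3303490} + \frac{2 i \sqrt{36670}}{6233}$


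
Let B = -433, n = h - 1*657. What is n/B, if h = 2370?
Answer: -1713/433 ≈ -3.9561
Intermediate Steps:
n = 1713 (n = 2370 - 1*657 = 2370 - 657 = 1713)
n/B = 1713/(-433) = 1713*(-1/433) = -1713/433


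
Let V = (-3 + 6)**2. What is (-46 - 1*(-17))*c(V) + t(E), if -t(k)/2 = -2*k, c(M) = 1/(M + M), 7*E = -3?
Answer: -419/126 ≈ -3.3254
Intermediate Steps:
V = 9 (V = 3**2 = 9)
E = -3/7 (E = (1/7)*(-3) = -3/7 ≈ -0.42857)
c(M) = 1/(2*M)
t(k) = 4*k (t(k) = -(-4)*k = 4*k)
(-46 - 1*(-17))*c(V) + t(E) = (-46 - 1*(-17))*((1/2)/9) + 4*(-3/7) = (-46 + 17)*((1/2)*(1/9)) - 12/7 = -29*1/18 - 12/7 = -29/18 - 12/7 = -419/126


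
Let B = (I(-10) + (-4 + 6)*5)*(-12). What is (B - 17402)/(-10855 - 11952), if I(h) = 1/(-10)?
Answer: 87604/114035 ≈ 0.76822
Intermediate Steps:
I(h) = -1/10
B = -594/5 (B = (-1/10 + (-4 + 6)*5)*(-12) = (-1/10 + 2*5)*(-12) = (-1/10 + 10)*(-12) = (99/10)*(-12) = -594/5 ≈ -118.80)
(B - 17402)/(-10855 - 11952) = (-594/5 - 17402)/(-10855 - 11952) = -87604/5/(-22807) = -87604/5*(-1/22807) = 87604/114035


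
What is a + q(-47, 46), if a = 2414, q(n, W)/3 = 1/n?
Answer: 113455/47 ≈ 2413.9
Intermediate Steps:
q(n, W) = 3/n
a + q(-47, 46) = 2414 + 3/(-47) = 2414 + 3*(-1/47) = 2414 - 3/47 = 113455/47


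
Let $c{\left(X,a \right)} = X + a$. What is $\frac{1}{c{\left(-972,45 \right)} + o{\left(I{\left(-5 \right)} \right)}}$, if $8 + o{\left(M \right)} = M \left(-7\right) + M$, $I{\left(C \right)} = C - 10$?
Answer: $- \frac{1}{845} \approx -0.0011834$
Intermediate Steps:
$I{\left(C \right)} = -10 + C$
$o{\left(M \right)} = -8 - 6 M$ ($o{\left(M \right)} = -8 + \left(M \left(-7\right) + M\right) = -8 + \left(- 7 M + M\right) = -8 - 6 M$)
$\frac{1}{c{\left(-972,45 \right)} + o{\left(I{\left(-5 \right)} \right)}} = \frac{1}{\left(-972 + 45\right) - \left(8 + 6 \left(-10 - 5\right)\right)} = \frac{1}{-927 - -82} = \frac{1}{-927 + \left(-8 + 90\right)} = \frac{1}{-927 + 82} = \frac{1}{-845} = - \frac{1}{845}$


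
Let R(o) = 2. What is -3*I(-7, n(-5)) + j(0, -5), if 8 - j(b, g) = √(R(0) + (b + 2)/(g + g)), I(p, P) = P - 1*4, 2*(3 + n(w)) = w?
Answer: 73/2 - 3*√5/5 ≈ 35.158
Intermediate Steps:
n(w) = -3 + w/2
I(p, P) = -4 + P (I(p, P) = P - 4 = -4 + P)
j(b, g) = 8 - √(2 + (2 + b)/(2*g)) (j(b, g) = 8 - √(2 + (b + 2)/(g + g)) = 8 - √(2 + (2 + b)/((2*g))) = 8 - √(2 + (2 + b)*(1/(2*g))) = 8 - √(2 + (2 + b)/(2*g)))
-3*I(-7, n(-5)) + j(0, -5) = -3*(-4 + (-3 + (½)*(-5))) + (8 - √2*√((2 + 0 + 4*(-5))/(-5))/2) = -3*(-4 + (-3 - 5/2)) + (8 - √2*√(-(2 + 0 - 20)/5)/2) = -3*(-4 - 11/2) + (8 - √2*√(-⅕*(-18))/2) = -3*(-19/2) + (8 - √2*√(18/5)/2) = 57/2 + (8 - √2*3*√10/5/2) = 57/2 + (8 - 3*√5/5) = 73/2 - 3*√5/5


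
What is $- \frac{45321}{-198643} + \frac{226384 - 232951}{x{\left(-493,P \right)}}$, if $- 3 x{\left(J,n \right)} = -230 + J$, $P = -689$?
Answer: $- \frac{1293566220}{47872963} \approx -27.021$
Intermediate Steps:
$x{\left(J,n \right)} = \frac{230}{3} - \frac{J}{3}$ ($x{\left(J,n \right)} = - \frac{-230 + J}{3} = \frac{230}{3} - \frac{J}{3}$)
$- \frac{45321}{-198643} + \frac{226384 - 232951}{x{\left(-493,P \right)}} = - \frac{45321}{-198643} + \frac{226384 - 232951}{\frac{230}{3} - - \frac{493}{3}} = \left(-45321\right) \left(- \frac{1}{198643}\right) + \frac{226384 - 232951}{\frac{230}{3} + \frac{493}{3}} = \frac{45321}{198643} - \frac{6567}{241} = - \frac{1293566220}{47872963}$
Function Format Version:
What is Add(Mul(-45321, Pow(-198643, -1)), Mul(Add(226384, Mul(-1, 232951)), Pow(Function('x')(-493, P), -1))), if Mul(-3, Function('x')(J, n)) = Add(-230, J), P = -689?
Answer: Rational(-1293566220, 47872963) ≈ -27.021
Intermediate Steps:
Function('x')(J, n) = Add(Rational(230, 3), Mul(Rational(-1, 3), J)) (Function('x')(J, n) = Mul(Rational(-1, 3), Add(-230, J)) = Add(Rational(230, 3), Mul(Rational(-1, 3), J)))
Add(Mul(-45321, Pow(-198643, -1)), Mul(Add(226384, Mul(-1, 232951)), Pow(Function('x')(-493, P), -1))) = Add(Mul(-45321, Pow(-198643, -1)), Mul(Add(226384, Mul(-1, 232951)), Pow(Add(Rational(230, 3), Mul(Rational(-1, 3), -493)), -1))) = Add(Mul(-45321, Rational(-1, 198643)), Mul(Add(226384, -232951), Pow(Add(Rational(230, 3), Rational(493, 3)), -1))) = Add(Rational(45321, 198643), Mul(-6567, Pow(241, -1))) = Add(Rational(45321, 198643), Mul(-6567, Rational(1, 241))) = Add(Rational(45321, 198643), Rational(-6567, 241)) = Rational(-1293566220, 47872963)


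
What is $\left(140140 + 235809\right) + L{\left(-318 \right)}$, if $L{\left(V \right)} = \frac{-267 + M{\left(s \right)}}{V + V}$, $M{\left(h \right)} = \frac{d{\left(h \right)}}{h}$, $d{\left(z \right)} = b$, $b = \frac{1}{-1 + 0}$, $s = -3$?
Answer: $\frac{179327873}{477} \approx 3.7595 \cdot 10^{5}$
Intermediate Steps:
$b = -1$ ($b = \frac{1}{-1} = -1$)
$d{\left(z \right)} = -1$
$M{\left(h \right)} = - \frac{1}{h}$
$L{\left(V \right)} = - \frac{400}{3 V}$ ($L{\left(V \right)} = \frac{-267 - \frac{1}{-3}}{V + V} = \frac{-267 - - \frac{1}{3}}{2 V} = \left(-267 + \frac{1}{3}\right) \frac{1}{2 V} = - \frac{800 \frac{1}{2 V}}{3} = - \frac{400}{3 V}$)
$\left(140140 + 235809\right) + L{\left(-318 \right)} = \left(140140 + 235809\right) - \frac{400}{3 \left(-318\right)} = 375949 - - \frac{200}{477} = 375949 + \frac{200}{477} = \frac{179327873}{477}$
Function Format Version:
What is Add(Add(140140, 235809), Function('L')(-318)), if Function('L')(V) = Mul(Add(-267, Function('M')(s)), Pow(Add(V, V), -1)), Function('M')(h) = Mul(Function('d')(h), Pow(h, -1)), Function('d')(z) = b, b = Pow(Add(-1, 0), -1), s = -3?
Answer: Rational(179327873, 477) ≈ 3.7595e+5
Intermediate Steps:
b = -1 (b = Pow(-1, -1) = -1)
Function('d')(z) = -1
Function('M')(h) = Mul(-1, Pow(h, -1))
Function('L')(V) = Mul(Rational(-400, 3), Pow(V, -1)) (Function('L')(V) = Mul(Add(-267, Mul(-1, Pow(-3, -1))), Pow(Add(V, V), -1)) = Mul(Add(-267, Mul(-1, Rational(-1, 3))), Pow(Mul(2, V), -1)) = Mul(Add(-267, Rational(1, 3)), Mul(Rational(1, 2), Pow(V, -1))) = Mul(Rational(-800, 3), Mul(Rational(1, 2), Pow(V, -1))) = Mul(Rational(-400, 3), Pow(V, -1)))
Add(Add(140140, 235809), Function('L')(-318)) = Add(Add(140140, 235809), Mul(Rational(-400, 3), Pow(-318, -1))) = Add(375949, Mul(Rational(-400, 3), Rational(-1, 318))) = Add(375949, Rational(200, 477)) = Rational(179327873, 477)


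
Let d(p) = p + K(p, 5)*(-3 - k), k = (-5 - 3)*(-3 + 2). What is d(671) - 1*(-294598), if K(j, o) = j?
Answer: 287888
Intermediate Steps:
k = 8 (k = -8*(-1) = 8)
d(p) = -10*p (d(p) = p + p*(-3 - 1*8) = p + p*(-3 - 8) = p + p*(-11) = p - 11*p = -10*p)
d(671) - 1*(-294598) = -10*671 - 1*(-294598) = -6710 + 294598 = 287888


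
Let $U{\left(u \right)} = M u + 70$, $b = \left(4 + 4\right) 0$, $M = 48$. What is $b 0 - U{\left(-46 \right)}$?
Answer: $2138$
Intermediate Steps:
$b = 0$ ($b = 8 \cdot 0 = 0$)
$U{\left(u \right)} = 70 + 48 u$ ($U{\left(u \right)} = 48 u + 70 = 70 + 48 u$)
$b 0 - U{\left(-46 \right)} = 0 \cdot 0 - \left(70 + 48 \left(-46\right)\right) = 0 - \left(70 - 2208\right) = 0 - -2138 = 0 + 2138 = 2138$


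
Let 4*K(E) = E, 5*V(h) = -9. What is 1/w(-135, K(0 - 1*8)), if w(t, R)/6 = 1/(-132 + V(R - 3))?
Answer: -223/10 ≈ -22.300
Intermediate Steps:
V(h) = -9/5 (V(h) = (⅕)*(-9) = -9/5)
K(E) = E/4
w(t, R) = -10/223 (w(t, R) = 6/(-132 - 9/5) = 6/(-669/5) = 6*(-5/669) = -10/223)
1/w(-135, K(0 - 1*8)) = 1/(-10/223) = -223/10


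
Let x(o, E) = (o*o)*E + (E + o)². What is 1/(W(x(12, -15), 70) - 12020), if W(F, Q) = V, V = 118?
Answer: -1/11902 ≈ -8.4019e-5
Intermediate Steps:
x(o, E) = (E + o)² + E*o² (x(o, E) = o²*E + (E + o)² = E*o² + (E + o)² = (E + o)² + E*o²)
W(F, Q) = 118
1/(W(x(12, -15), 70) - 12020) = 1/(118 - 12020) = 1/(-11902) = -1/11902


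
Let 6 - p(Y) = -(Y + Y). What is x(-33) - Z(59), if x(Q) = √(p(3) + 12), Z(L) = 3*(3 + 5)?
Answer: -24 + 2*√6 ≈ -19.101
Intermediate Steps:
Z(L) = 24 (Z(L) = 3*8 = 24)
p(Y) = 6 + 2*Y (p(Y) = 6 - (-1)*(Y + Y) = 6 - (-1)*2*Y = 6 - (-2)*Y = 6 + 2*Y)
x(Q) = 2*√6 (x(Q) = √((6 + 2*3) + 12) = √((6 + 6) + 12) = √(12 + 12) = √24 = 2*√6)
x(-33) - Z(59) = 2*√6 - 1*24 = 2*√6 - 24 = -24 + 2*√6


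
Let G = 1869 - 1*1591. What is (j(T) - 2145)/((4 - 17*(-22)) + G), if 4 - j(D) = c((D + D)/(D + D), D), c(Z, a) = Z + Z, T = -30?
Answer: -2143/656 ≈ -3.2668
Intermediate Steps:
c(Z, a) = 2*Z
j(D) = 2 (j(D) = 4 - 2*(D + D)/(D + D) = 4 - 2*(2*D)/((2*D)) = 4 - 2*(2*D)*(1/(2*D)) = 4 - 2 = 2)
G = 278 (G = 1869 - 1591 = 278)
(j(T) - 2145)/((4 - 17*(-22)) + G) = (2 - 2145)/((4 - 17*(-22)) + 278) = -2143/((4 + 374) + 278) = -2143/(378 + 278) = -2143/656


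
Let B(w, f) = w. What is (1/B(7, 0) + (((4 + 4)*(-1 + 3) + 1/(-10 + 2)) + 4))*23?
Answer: 25783/56 ≈ 460.41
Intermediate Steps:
(1/B(7, 0) + (((4 + 4)*(-1 + 3) + 1/(-10 + 2)) + 4))*23 = (1/7 + (((4 + 4)*(-1 + 3) + 1/(-10 + 2)) + 4))*23 = (⅐ + ((8*2 + 1/(-8)) + 4))*23 = (⅐ + ((16 - ⅛) + 4))*23 = (⅐ + (127/8 + 4))*23 = (⅐ + 159/8)*23 = (1121/56)*23 = 25783/56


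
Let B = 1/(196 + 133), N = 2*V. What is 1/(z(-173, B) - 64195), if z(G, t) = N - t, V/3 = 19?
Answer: -329/21082650 ≈ -1.5605e-5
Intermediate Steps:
V = 57 (V = 3*19 = 57)
N = 114 (N = 2*57 = 114)
B = 1/329 ≈ 0.0030395
z(G, t) = 114 - t
1/(z(-173, B) - 64195) = 1/((114 - 1*1/329) - 64195) = 1/((114 - 1/329) - 64195) = 1/(37505/329 - 64195) = 1/(-21082650/329) = -329/21082650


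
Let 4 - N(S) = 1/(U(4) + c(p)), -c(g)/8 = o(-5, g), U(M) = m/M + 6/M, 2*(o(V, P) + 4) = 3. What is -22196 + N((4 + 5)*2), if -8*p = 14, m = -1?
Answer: -1886324/85 ≈ -22192.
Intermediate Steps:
o(V, P) = -5/2 (o(V, P) = -4 + (1/2)*3 = -4 + 3/2 = -5/2)
U(M) = 5/M (U(M) = -1/M + 6/M = 5/M)
p = -7/4 (p = -1/8*14 = -7/4 ≈ -1.7500)
c(g) = 20 (c(g) = -8*(-5/2) = 20)
N(S) = 336/85 (N(S) = 4 - 1/(5/4 + 20) = 4 - 1/85/4 = 4 - 1*4/85 = 4 - 4/85 = 336/85)
-22196 + N((4 + 5)*2) = -22196 + 336/85 = -1886324/85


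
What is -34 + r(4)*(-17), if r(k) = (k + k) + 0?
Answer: -170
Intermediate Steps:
r(k) = 2*k (r(k) = 2*k + 0 = 2*k)
-34 + r(4)*(-17) = -34 + (2*4)*(-17) = -34 + 8*(-17) = -34 - 136 = -170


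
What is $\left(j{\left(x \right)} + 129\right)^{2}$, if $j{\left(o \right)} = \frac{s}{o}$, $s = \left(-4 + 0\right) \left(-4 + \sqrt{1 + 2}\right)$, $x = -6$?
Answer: $\frac{143653}{9} + \frac{1516 \sqrt{3}}{9} \approx 16253.0$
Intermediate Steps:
$s = 16 - 4 \sqrt{3}$ ($s = - 4 \left(-4 + \sqrt{3}\right) = 16 - 4 \sqrt{3} \approx 9.0718$)
$j{\left(o \right)} = \frac{16 - 4 \sqrt{3}}{o}$
$\left(j{\left(x \right)} + 129\right)^{2} = \left(\frac{4 \left(4 - \sqrt{3}\right)}{-6} + 129\right)^{2} = \left(4 \left(- \frac{1}{6}\right) \left(4 - \sqrt{3}\right) + 129\right)^{2} = \left(\left(- \frac{8}{3} + \frac{2 \sqrt{3}}{3}\right) + 129\right)^{2} = \left(\frac{379}{3} + \frac{2 \sqrt{3}}{3}\right)^{2}$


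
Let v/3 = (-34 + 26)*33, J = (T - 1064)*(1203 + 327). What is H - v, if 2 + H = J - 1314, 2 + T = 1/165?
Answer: -17946442/11 ≈ -1.6315e+6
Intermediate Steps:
T = -329/165 (T = -2 + 1/165 = -329/165 ≈ -1.9939)
J = -17940678/11 (J = (-329/165 - 1064)*(1203 + 327) = -175889/165*1530 = -17940678/11 ≈ -1.6310e+6)
v = -792 (v = 3*((-34 + 26)*33) = 3*(-8*33) = 3*(-264) = -792)
H = -17955154/11 (H = -2 + (-17940678/11 - 1314) = -2 - 17955132/11 = -17955154/11 ≈ -1.6323e+6)
H - v = -17955154/11 - 1*(-792) = -17955154/11 + 792 = -17946442/11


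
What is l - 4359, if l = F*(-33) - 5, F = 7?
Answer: -4595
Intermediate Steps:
l = -236 (l = 7*(-33) - 5 = -231 - 5 = -236)
l - 4359 = -236 - 4359 = -4595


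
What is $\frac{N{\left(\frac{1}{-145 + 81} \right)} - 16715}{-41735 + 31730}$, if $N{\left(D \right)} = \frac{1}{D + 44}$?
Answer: $\frac{47052661}{28164075} \approx 1.6707$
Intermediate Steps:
$N{\left(D \right)} = \frac{1}{44 + D}$
$\frac{N{\left(\frac{1}{-145 + 81} \right)} - 16715}{-41735 + 31730} = \frac{\frac{1}{44 + \frac{1}{-145 + 81}} - 16715}{-41735 + 31730} = \frac{\frac{1}{44 + \frac{1}{-64}} - 16715}{-10005} = \left(\frac{1}{44 - \frac{1}{64}} - 16715\right) \left(- \frac{1}{10005}\right) = \left(\frac{1}{\frac{2815}{64}} - 16715\right) \left(- \frac{1}{10005}\right) = \left(\frac{64}{2815} - 16715\right) \left(- \frac{1}{10005}\right) = \left(- \frac{47052661}{2815}\right) \left(- \frac{1}{10005}\right) = \frac{47052661}{28164075}$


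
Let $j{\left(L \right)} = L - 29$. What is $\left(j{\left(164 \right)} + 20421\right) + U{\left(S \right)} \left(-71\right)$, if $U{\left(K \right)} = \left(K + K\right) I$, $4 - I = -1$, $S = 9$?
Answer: $14166$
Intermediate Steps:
$I = 5$ ($I = 4 - -1 = 4 + 1 = 5$)
$j{\left(L \right)} = -29 + L$
$U{\left(K \right)} = 10 K$ ($U{\left(K \right)} = \left(K + K\right) 5 = 2 K 5 = 10 K$)
$\left(j{\left(164 \right)} + 20421\right) + U{\left(S \right)} \left(-71\right) = \left(\left(-29 + 164\right) + 20421\right) + 10 \cdot 9 \left(-71\right) = \left(135 + 20421\right) + 90 \left(-71\right) = 20556 - 6390 = 14166$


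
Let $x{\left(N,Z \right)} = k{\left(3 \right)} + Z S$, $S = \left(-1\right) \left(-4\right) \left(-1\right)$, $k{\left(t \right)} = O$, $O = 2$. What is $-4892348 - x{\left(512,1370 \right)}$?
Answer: $-4886870$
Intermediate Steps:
$k{\left(t \right)} = 2$
$S = -4$ ($S = 4 \left(-1\right) = -4$)
$x{\left(N,Z \right)} = 2 - 4 Z$ ($x{\left(N,Z \right)} = 2 + Z \left(-4\right) = 2 - 4 Z$)
$-4892348 - x{\left(512,1370 \right)} = -4892348 - \left(2 - 5480\right) = -4892348 - -5478 = -4892348 + 5478 = -4886870$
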